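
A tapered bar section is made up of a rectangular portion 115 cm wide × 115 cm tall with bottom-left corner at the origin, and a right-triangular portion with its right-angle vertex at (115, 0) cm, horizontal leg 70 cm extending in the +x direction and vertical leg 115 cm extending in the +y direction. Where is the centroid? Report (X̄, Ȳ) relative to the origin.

X̄ = 76.36 cm, Ȳ = 53.03 cm

Part | A | x̄ᵢ | ȳᵢ | A·x̄ᵢ | A·ȳᵢ
rectangular portion | 13225.00 | 57.50 | 57.50 | 760437.50 | 760437.50
triangular portion | 4025.00 | 138.33 | 38.33 | 556791.67 | 154291.67
Σ | 17250.00 |  |  | 1317229.17 | 914729.17
X̄ = 1317229.17 / 17250.00 = 76.36 cm
Ȳ = 914729.17 / 17250.00 = 53.03 cm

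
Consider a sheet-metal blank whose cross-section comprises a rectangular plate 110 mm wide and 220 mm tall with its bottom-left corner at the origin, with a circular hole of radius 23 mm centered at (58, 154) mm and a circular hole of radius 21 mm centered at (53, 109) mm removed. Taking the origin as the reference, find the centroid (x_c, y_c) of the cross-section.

x_c = 54.90 mm, y_c = 106.61 mm

Part | A | x̄ᵢ | ȳᵢ | A·x̄ᵢ | A·ȳᵢ
plate | 24200.00 | 55.00 | 110.00 | 1331000.00 | 2662000.00
hole 1 | -1661.90 | 58.00 | 154.00 | -96390.35 | -255932.99
hole 2 | -1385.44 | 53.00 | 109.00 | -73428.45 | -151013.22
Σ | 21152.66 |  |  | 1161181.21 | 2255053.80
x_c = 1161181.21 / 21152.66 = 54.90 mm
y_c = 2255053.80 / 21152.66 = 106.61 mm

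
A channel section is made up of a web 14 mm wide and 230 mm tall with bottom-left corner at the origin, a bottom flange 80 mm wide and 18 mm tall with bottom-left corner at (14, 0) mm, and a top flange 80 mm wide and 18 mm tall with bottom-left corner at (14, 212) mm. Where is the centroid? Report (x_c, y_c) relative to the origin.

web: A = 14 × 230 = 3220.00, centroid at (7.00, 115.00).
bottom flange: A = 80 × 18 = 1440.00, centroid at (54.00, 9.00).
top flange: A = 80 × 18 = 1440.00, centroid at (54.00, 221.00).
ΣA = 6100.00 mm²
ΣAx_c = (3220.00)(7.00) + (1440.00)(54.00) + (1440.00)(54.00) = 178060.00 mm³
ΣAy_c = (3220.00)(115.00) + (1440.00)(9.00) + (1440.00)(221.00) = 701500.00 mm³
x_c = 178060.00 / 6100.00 = 29.19 mm
y_c = 701500.00 / 6100.00 = 115.00 mm

x_c = 29.19 mm, y_c = 115.00 mm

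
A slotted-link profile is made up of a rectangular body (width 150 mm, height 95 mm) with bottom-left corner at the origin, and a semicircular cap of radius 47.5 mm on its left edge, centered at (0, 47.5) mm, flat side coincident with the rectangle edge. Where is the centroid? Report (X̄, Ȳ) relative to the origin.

rectangular body: A = 150 × 95 = 14250.00, centroid at (75.00, 47.50).
semicircular end: A = ½π·47.5² = 3544.11, centroid at (-20.16, 47.50).
ΣA = 17794.11 mm², ΣAX̄ = 997302.08 mm³, ΣAȲ = 845220.19 mm³.
X̄ = 997302.08/17794.11 = 56.05 mm; Ȳ = 845220.19/17794.11 = 47.50 mm.

X̄ = 56.05 mm, Ȳ = 47.50 mm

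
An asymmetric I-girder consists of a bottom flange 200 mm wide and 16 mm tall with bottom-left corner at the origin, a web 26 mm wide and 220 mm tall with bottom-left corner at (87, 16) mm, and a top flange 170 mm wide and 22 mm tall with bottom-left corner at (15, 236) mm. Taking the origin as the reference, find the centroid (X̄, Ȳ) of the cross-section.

X̄ = 100.00 mm, Ȳ = 131.92 mm

Part | A | x̄ᵢ | ȳᵢ | A·x̄ᵢ | A·ȳᵢ
bottom flange | 3200.00 | 100.00 | 8.00 | 320000.00 | 25600.00
web | 5720.00 | 100.00 | 126.00 | 572000.00 | 720720.00
top flange | 3740.00 | 100.00 | 247.00 | 374000.00 | 923780.00
Σ | 12660.00 |  |  | 1266000.00 | 1670100.00
X̄ = 1266000.00 / 12660.00 = 100.00 mm
Ȳ = 1670100.00 / 12660.00 = 131.92 mm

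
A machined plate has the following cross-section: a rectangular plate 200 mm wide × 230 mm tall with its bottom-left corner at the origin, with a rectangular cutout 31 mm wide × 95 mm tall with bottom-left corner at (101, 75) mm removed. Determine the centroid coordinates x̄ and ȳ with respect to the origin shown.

Part | A | x̄ᵢ | ȳᵢ | A·x̄ᵢ | A·ȳᵢ
plate | 46000.00 | 100.00 | 115.00 | 4600000.00 | 5290000.00
hole | -2945.00 | 116.50 | 122.50 | -343092.50 | -360762.50
Σ | 43055.00 |  |  | 4256907.50 | 4929237.50
x̄ = 4256907.50 / 43055.00 = 98.87 mm
ȳ = 4929237.50 / 43055.00 = 114.49 mm

x̄ = 98.87 mm, ȳ = 114.49 mm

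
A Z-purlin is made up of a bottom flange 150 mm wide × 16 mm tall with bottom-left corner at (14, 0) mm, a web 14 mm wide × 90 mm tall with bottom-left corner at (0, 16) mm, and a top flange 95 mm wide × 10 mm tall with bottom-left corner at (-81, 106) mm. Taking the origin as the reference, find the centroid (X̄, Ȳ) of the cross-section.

X̄ = 41.34 mm, Ȳ = 43.71 mm

bottom flange: A = 150 × 16 = 2400.00, centroid at (89.00, 8.00).
web: A = 14 × 90 = 1260.00, centroid at (7.00, 61.00).
top flange: A = 95 × 10 = 950.00, centroid at (-33.50, 111.00).
ΣA = 4610.00 mm², ΣAX̄ = 190595.00 mm³, ΣAȲ = 201510.00 mm³.
X̄ = 190595.00/4610.00 = 41.34 mm; Ȳ = 201510.00/4610.00 = 43.71 mm.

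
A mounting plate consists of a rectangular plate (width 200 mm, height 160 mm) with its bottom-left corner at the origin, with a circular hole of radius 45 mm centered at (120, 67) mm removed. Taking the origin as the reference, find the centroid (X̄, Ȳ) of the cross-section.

plate: A = 200 × 160 = 32000.00, centroid at (100.00, 80.00).
hole: A = −π·45² = -6361.73, centroid at (120.00, 67.00).
ΣA = 25638.27 mm², ΣAX̄ = 2436592.99 mm³, ΣAȲ = 2133764.42 mm³.
X̄ = 2436592.99/25638.27 = 95.04 mm; Ȳ = 2133764.42/25638.27 = 83.23 mm.

X̄ = 95.04 mm, Ȳ = 83.23 mm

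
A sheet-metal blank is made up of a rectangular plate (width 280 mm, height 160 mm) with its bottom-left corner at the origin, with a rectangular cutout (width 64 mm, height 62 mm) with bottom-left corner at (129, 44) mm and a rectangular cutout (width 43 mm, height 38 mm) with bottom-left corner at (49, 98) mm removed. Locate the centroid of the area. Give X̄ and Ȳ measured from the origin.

Part | A | x̄ᵢ | ȳᵢ | A·x̄ᵢ | A·ȳᵢ
plate | 44800.00 | 140.00 | 80.00 | 6272000.00 | 3584000.00
hole 1 | -3968.00 | 161.00 | 75.00 | -638848.00 | -297600.00
hole 2 | -1634.00 | 70.50 | 117.00 | -115197.00 | -191178.00
Σ | 39198.00 |  |  | 5517955.00 | 3095222.00
X̄ = 5517955.00 / 39198.00 = 140.77 mm
Ȳ = 3095222.00 / 39198.00 = 78.96 mm

X̄ = 140.77 mm, Ȳ = 78.96 mm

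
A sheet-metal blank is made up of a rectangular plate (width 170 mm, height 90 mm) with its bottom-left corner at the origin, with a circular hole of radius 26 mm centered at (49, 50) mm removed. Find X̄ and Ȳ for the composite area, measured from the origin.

X̄ = 90.80 mm, Ȳ = 44.19 mm

plate: A = 170 × 90 = 15300.00, centroid at (85.00, 45.00).
hole: A = −π·26² = -2123.72, centroid at (49.00, 50.00).
ΣA = 13176.28 mm²
ΣAX̄ = (15300.00)(85.00) + (-2123.72)(49.00) = 1196437.88 mm³
ΣAȲ = (15300.00)(45.00) + (-2123.72)(50.00) = 582314.17 mm³
X̄ = 1196437.88 / 13176.28 = 90.80 mm
Ȳ = 582314.17 / 13176.28 = 44.19 mm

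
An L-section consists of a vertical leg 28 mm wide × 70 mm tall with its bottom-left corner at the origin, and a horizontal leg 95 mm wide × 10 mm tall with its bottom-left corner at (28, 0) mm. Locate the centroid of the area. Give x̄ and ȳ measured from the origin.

vertical leg: A = 28 × 70 = 1960.00, centroid at (14.00, 35.00).
horizontal leg: A = 95 × 10 = 950.00, centroid at (75.50, 5.00).
ΣA = 2910.00 mm²
ΣAx̄ = (1960.00)(14.00) + (950.00)(75.50) = 99165.00 mm³
ΣAȳ = (1960.00)(35.00) + (950.00)(5.00) = 73350.00 mm³
x̄ = 99165.00 / 2910.00 = 34.08 mm
ȳ = 73350.00 / 2910.00 = 25.21 mm

x̄ = 34.08 mm, ȳ = 25.21 mm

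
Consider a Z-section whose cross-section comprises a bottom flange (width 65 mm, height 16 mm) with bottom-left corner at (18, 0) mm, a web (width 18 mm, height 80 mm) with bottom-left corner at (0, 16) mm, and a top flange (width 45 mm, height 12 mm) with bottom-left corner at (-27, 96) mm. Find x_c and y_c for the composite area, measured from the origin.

x_c = 20.88 mm, y_c = 47.70 mm

bottom flange: A = 65 × 16 = 1040.00, centroid at (50.50, 8.00).
web: A = 18 × 80 = 1440.00, centroid at (9.00, 56.00).
top flange: A = 45 × 12 = 540.00, centroid at (-4.50, 102.00).
ΣA = 3020.00 mm²
ΣAx_c = (1040.00)(50.50) + (1440.00)(9.00) + (540.00)(-4.50) = 63050.00 mm³
ΣAy_c = (1040.00)(8.00) + (1440.00)(56.00) + (540.00)(102.00) = 144040.00 mm³
x_c = 63050.00 / 3020.00 = 20.88 mm
y_c = 144040.00 / 3020.00 = 47.70 mm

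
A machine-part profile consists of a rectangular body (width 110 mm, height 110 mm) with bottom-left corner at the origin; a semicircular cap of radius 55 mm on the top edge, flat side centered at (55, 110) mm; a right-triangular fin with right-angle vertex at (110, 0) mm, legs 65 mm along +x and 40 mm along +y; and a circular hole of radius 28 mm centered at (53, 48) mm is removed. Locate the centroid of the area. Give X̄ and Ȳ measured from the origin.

rectangular body: A = 110 × 110 = 12100.00, centroid at (55.00, 55.00).
semicircular top: A = ½π·55² = 4751.66, centroid at (55.00, 133.34).
triangular fin: A = ½·65·40 = 1300.00, centroid at (131.67, 13.33).
hole: A = −π·28² = -2463.01, centroid at (53.00, 48.00).
ΣA = 15688.65 mm², ΣAX̄ = 967468.45 mm³, ΣAȲ = 1198208.06 mm³.
X̄ = 967468.45/15688.65 = 61.67 mm; Ȳ = 1198208.06/15688.65 = 76.37 mm.

X̄ = 61.67 mm, Ȳ = 76.37 mm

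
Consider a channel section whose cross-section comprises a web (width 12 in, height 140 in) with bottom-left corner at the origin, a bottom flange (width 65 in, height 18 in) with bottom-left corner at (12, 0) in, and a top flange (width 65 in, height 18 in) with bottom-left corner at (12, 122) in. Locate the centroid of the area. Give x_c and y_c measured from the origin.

web: A = 12 × 140 = 1680.00, centroid at (6.00, 70.00).
bottom flange: A = 65 × 18 = 1170.00, centroid at (44.50, 9.00).
top flange: A = 65 × 18 = 1170.00, centroid at (44.50, 131.00).
ΣA = 4020.00 in²
ΣAx_c = (1680.00)(6.00) + (1170.00)(44.50) + (1170.00)(44.50) = 114210.00 in³
ΣAy_c = (1680.00)(70.00) + (1170.00)(9.00) + (1170.00)(131.00) = 281400.00 in³
x_c = 114210.00 / 4020.00 = 28.41 in
y_c = 281400.00 / 4020.00 = 70.00 in

x_c = 28.41 in, y_c = 70.00 in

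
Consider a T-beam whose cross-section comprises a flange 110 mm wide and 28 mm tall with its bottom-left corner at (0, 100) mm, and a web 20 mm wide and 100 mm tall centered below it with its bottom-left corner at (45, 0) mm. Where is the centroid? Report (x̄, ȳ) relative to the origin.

web: A = 20 × 100 = 2000.00, centroid at (55.00, 50.00).
flange: A = 110 × 28 = 3080.00, centroid at (55.00, 114.00).
ΣA = 5080.00 mm², ΣAx̄ = 279400.00 mm³, ΣAȳ = 451120.00 mm³.
x̄ = 279400.00/5080.00 = 55.00 mm; ȳ = 451120.00/5080.00 = 88.80 mm.

x̄ = 55.00 mm, ȳ = 88.80 mm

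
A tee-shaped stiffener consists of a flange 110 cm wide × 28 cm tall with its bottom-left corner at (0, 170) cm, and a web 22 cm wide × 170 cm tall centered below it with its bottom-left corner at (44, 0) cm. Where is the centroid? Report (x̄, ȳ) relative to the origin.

web: A = 22 × 170 = 3740.00, centroid at (55.00, 85.00).
flange: A = 110 × 28 = 3080.00, centroid at (55.00, 184.00).
ΣA = 6820.00 cm²
ΣAx̄ = (3740.00)(55.00) + (3080.00)(55.00) = 375100.00 cm³
ΣAȳ = (3740.00)(85.00) + (3080.00)(184.00) = 884620.00 cm³
x̄ = 375100.00 / 6820.00 = 55.00 cm
ȳ = 884620.00 / 6820.00 = 129.71 cm

x̄ = 55.00 cm, ȳ = 129.71 cm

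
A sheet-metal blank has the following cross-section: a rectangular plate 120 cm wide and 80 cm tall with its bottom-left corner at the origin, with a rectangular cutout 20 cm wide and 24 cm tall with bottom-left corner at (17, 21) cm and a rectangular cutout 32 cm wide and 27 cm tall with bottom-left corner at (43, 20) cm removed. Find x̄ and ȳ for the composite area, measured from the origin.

plate: A = 120 × 80 = 9600.00, centroid at (60.00, 40.00).
hole 1: A = −(20 × 24) = -480.00, centroid at (27.00, 33.00).
hole 2: A = −(32 × 27) = -864.00, centroid at (59.00, 33.50).
ΣA = 8256.00 cm², ΣAx̄ = 512064.00 cm³, ΣAȳ = 339216.00 cm³.
x̄ = 512064.00/8256.00 = 62.02 cm; ȳ = 339216.00/8256.00 = 41.09 cm.

x̄ = 62.02 cm, ȳ = 41.09 cm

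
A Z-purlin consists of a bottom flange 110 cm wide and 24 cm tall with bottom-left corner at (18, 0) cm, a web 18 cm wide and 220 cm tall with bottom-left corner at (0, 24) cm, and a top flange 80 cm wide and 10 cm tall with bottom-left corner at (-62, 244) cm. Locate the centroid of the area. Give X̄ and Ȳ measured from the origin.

X̄ = 28.48 cm, Ȳ = 102.91 cm

bottom flange: A = 110 × 24 = 2640.00, centroid at (73.00, 12.00).
web: A = 18 × 220 = 3960.00, centroid at (9.00, 134.00).
top flange: A = 80 × 10 = 800.00, centroid at (-22.00, 249.00).
ΣA = 7400.00 cm², ΣAX̄ = 210760.00 cm³, ΣAȲ = 761520.00 cm³.
X̄ = 210760.00/7400.00 = 28.48 cm; Ȳ = 761520.00/7400.00 = 102.91 cm.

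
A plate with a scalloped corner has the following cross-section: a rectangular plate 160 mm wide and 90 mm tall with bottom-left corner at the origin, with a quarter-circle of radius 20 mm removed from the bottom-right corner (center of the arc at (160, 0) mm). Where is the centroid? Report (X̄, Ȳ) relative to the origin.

X̄ = 78.41 mm, Ȳ = 45.81 mm

plate: A = 160 × 90 = 14400.00, centroid at (80.00, 45.00).
removed quarter-circle: A = −¼π·20² = -314.16, centroid at (151.51, 8.49).
ΣA = 14085.84 mm²
ΣAX̄ = (14400.00)(80.00) + (-314.16)(151.51) = 1104401.18 mm³
ΣAȲ = (14400.00)(45.00) + (-314.16)(8.49) = 645333.33 mm³
X̄ = 1104401.18 / 14085.84 = 78.41 mm
Ȳ = 645333.33 / 14085.84 = 45.81 mm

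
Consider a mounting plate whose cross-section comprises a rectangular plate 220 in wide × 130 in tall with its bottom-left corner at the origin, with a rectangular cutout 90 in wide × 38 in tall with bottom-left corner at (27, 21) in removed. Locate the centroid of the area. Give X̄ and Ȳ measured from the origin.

plate: A = 220 × 130 = 28600.00, centroid at (110.00, 65.00).
hole: A = −(90 × 38) = -3420.00, centroid at (72.00, 40.00).
ΣA = 25180.00 in²
ΣAX̄ = (28600.00)(110.00) + (-3420.00)(72.00) = 2899760.00 in³
ΣAȲ = (28600.00)(65.00) + (-3420.00)(40.00) = 1722200.00 in³
X̄ = 2899760.00 / 25180.00 = 115.16 in
Ȳ = 1722200.00 / 25180.00 = 68.40 in

X̄ = 115.16 in, Ȳ = 68.40 in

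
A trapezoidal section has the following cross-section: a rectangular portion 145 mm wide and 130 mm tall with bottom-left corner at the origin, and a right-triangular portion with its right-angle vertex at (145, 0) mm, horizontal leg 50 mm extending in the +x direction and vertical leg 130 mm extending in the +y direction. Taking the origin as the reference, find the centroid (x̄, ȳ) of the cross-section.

rectangular portion: A = 145 × 130 = 18850.00, centroid at (72.50, 65.00).
triangular portion: A = ½·50·130 = 3250.00, centroid at (161.67, 43.33).
ΣA = 22100.00 mm², ΣAx̄ = 1892041.67 mm³, ΣAȳ = 1366083.33 mm³.
x̄ = 1892041.67/22100.00 = 85.61 mm; ȳ = 1366083.33/22100.00 = 61.81 mm.

x̄ = 85.61 mm, ȳ = 61.81 mm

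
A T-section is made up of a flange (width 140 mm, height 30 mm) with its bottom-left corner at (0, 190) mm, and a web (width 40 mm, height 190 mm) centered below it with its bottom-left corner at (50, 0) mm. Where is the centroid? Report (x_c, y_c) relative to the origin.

x_c = 70.00 mm, y_c = 134.15 mm

web: A = 40 × 190 = 7600.00, centroid at (70.00, 95.00).
flange: A = 140 × 30 = 4200.00, centroid at (70.00, 205.00).
ΣA = 11800.00 mm²
ΣAx_c = (7600.00)(70.00) + (4200.00)(70.00) = 826000.00 mm³
ΣAy_c = (7600.00)(95.00) + (4200.00)(205.00) = 1583000.00 mm³
x_c = 826000.00 / 11800.00 = 70.00 mm
y_c = 1583000.00 / 11800.00 = 134.15 mm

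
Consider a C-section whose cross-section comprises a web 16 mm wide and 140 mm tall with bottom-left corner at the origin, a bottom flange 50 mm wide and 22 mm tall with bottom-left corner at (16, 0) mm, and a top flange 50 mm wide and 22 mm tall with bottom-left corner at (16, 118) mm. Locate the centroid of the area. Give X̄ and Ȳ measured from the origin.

X̄ = 24.35 mm, Ȳ = 70.00 mm

web: A = 16 × 140 = 2240.00, centroid at (8.00, 70.00).
bottom flange: A = 50 × 22 = 1100.00, centroid at (41.00, 11.00).
top flange: A = 50 × 22 = 1100.00, centroid at (41.00, 129.00).
ΣA = 4440.00 mm²
ΣAX̄ = (2240.00)(8.00) + (1100.00)(41.00) + (1100.00)(41.00) = 108120.00 mm³
ΣAȲ = (2240.00)(70.00) + (1100.00)(11.00) + (1100.00)(129.00) = 310800.00 mm³
X̄ = 108120.00 / 4440.00 = 24.35 mm
Ȳ = 310800.00 / 4440.00 = 70.00 mm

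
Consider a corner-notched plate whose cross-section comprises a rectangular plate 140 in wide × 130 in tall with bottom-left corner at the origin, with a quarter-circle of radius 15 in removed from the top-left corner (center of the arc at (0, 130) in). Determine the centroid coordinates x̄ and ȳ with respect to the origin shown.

x̄ = 70.62 in, ȳ = 64.43 in

plate: A = 140 × 130 = 18200.00, centroid at (70.00, 65.00).
removed quarter-circle: A = −¼π·15² = -176.71, centroid at (6.37, 123.63).
ΣA = 18023.29 in², ΣAx̄ = 1272875.00 in³, ΣAȳ = 1161152.10 in³.
x̄ = 1272875.00/18023.29 = 70.62 in; ȳ = 1161152.10/18023.29 = 64.43 in.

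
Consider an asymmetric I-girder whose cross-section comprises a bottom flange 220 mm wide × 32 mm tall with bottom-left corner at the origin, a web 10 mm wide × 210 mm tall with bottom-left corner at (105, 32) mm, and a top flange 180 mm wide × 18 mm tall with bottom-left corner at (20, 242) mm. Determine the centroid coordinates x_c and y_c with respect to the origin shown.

bottom flange: A = 220 × 32 = 7040.00, centroid at (110.00, 16.00).
web: A = 10 × 210 = 2100.00, centroid at (110.00, 137.00).
top flange: A = 180 × 18 = 3240.00, centroid at (110.00, 251.00).
ΣA = 12380.00 mm²
ΣAx_c = (7040.00)(110.00) + (2100.00)(110.00) + (3240.00)(110.00) = 1361800.00 mm³
ΣAy_c = (7040.00)(16.00) + (2100.00)(137.00) + (3240.00)(251.00) = 1213580.00 mm³
x_c = 1361800.00 / 12380.00 = 110.00 mm
y_c = 1213580.00 / 12380.00 = 98.03 mm

x_c = 110.00 mm, y_c = 98.03 mm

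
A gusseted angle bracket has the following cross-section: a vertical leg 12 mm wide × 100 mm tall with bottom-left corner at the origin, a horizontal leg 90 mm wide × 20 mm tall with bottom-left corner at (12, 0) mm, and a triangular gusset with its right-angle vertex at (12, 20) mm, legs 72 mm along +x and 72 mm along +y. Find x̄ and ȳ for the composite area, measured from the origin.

vertical leg: A = 12 × 100 = 1200.00, centroid at (6.00, 50.00).
horizontal leg: A = 90 × 20 = 1800.00, centroid at (57.00, 10.00).
gusset: A = ½·72·72 = 2592.00, centroid at (36.00, 44.00).
ΣA = 5592.00 mm²
ΣAx̄ = (1200.00)(6.00) + (1800.00)(57.00) + (2592.00)(36.00) = 203112.00 mm³
ΣAȳ = (1200.00)(50.00) + (1800.00)(10.00) + (2592.00)(44.00) = 192048.00 mm³
x̄ = 203112.00 / 5592.00 = 36.32 mm
ȳ = 192048.00 / 5592.00 = 34.34 mm

x̄ = 36.32 mm, ȳ = 34.34 mm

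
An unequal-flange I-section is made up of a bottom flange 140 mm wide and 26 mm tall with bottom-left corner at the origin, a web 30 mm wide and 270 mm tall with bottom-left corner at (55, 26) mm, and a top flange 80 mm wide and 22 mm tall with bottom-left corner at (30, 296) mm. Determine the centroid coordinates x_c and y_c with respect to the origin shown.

bottom flange: A = 140 × 26 = 3640.00, centroid at (70.00, 13.00).
web: A = 30 × 270 = 8100.00, centroid at (70.00, 161.00).
top flange: A = 80 × 22 = 1760.00, centroid at (70.00, 307.00).
ΣA = 13500.00 mm², ΣAx_c = 945000.00 mm³, ΣAy_c = 1891740.00 mm³.
x_c = 945000.00/13500.00 = 70.00 mm; y_c = 1891740.00/13500.00 = 140.13 mm.

x_c = 70.00 mm, y_c = 140.13 mm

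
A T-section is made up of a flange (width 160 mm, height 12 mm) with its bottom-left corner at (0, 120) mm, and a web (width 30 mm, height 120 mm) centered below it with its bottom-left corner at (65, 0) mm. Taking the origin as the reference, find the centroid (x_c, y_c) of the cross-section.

web: A = 30 × 120 = 3600.00, centroid at (80.00, 60.00).
flange: A = 160 × 12 = 1920.00, centroid at (80.00, 126.00).
ΣA = 5520.00 mm²
ΣAx_c = (3600.00)(80.00) + (1920.00)(80.00) = 441600.00 mm³
ΣAy_c = (3600.00)(60.00) + (1920.00)(126.00) = 457920.00 mm³
x_c = 441600.00 / 5520.00 = 80.00 mm
y_c = 457920.00 / 5520.00 = 82.96 mm

x_c = 80.00 mm, y_c = 82.96 mm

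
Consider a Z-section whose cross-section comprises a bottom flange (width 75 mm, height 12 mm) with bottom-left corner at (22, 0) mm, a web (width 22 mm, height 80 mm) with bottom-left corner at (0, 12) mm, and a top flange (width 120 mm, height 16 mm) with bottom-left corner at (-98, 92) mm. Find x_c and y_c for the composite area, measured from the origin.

x_c = -0.01 mm, y_c = 63.08 mm

Part | A | x̄ᵢ | ȳᵢ | A·x̄ᵢ | A·ȳᵢ
bottom flange | 900.00 | 59.50 | 6.00 | 53550.00 | 5400.00
web | 1760.00 | 11.00 | 52.00 | 19360.00 | 91520.00
top flange | 1920.00 | -38.00 | 100.00 | -72960.00 | 192000.00
Σ | 4580.00 |  |  | -50.00 | 288920.00
x_c = -50.00 / 4580.00 = -0.01 mm
y_c = 288920.00 / 4580.00 = 63.08 mm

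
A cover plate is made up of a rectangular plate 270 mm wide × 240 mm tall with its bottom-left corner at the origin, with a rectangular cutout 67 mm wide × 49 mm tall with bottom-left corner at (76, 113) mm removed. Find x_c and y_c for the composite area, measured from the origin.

Part | A | x̄ᵢ | ȳᵢ | A·x̄ᵢ | A·ȳᵢ
plate | 64800.00 | 135.00 | 120.00 | 8748000.00 | 7776000.00
hole | -3283.00 | 109.50 | 137.50 | -359488.50 | -451412.50
Σ | 61517.00 |  |  | 8388511.50 | 7324587.50
x_c = 8388511.50 / 61517.00 = 136.36 mm
y_c = 7324587.50 / 61517.00 = 119.07 mm

x_c = 136.36 mm, y_c = 119.07 mm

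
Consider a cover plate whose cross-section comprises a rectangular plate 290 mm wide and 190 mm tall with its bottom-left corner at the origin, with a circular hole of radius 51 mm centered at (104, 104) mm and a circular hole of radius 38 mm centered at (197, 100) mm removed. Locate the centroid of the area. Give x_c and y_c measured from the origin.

x_c = 147.34 mm, y_c = 92.73 mm

plate: A = 290 × 190 = 55100.00, centroid at (145.00, 95.00).
hole 1: A = −π·51² = -8171.28, centroid at (104.00, 104.00).
hole 2: A = −π·38² = -4536.46, centroid at (197.00, 100.00).
ΣA = 42392.26 mm²
ΣAx_c = (55100.00)(145.00) + (-8171.28)(104.00) + (-4536.46)(197.00) = 6246004.04 mm³
ΣAy_c = (55100.00)(95.00) + (-8171.28)(104.00) + (-4536.46)(100.00) = 3931040.64 mm³
x_c = 6246004.04 / 42392.26 = 147.34 mm
y_c = 3931040.64 / 42392.26 = 92.73 mm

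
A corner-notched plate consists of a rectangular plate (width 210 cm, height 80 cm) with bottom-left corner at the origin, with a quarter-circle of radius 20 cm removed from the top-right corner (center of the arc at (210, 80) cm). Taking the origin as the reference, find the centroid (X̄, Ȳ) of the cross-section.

X̄ = 103.16 cm, Ȳ = 39.40 cm

plate: A = 210 × 80 = 16800.00, centroid at (105.00, 40.00).
removed quarter-circle: A = −¼π·20² = -314.16, centroid at (201.51, 71.51).
ΣA = 16485.84 cm², ΣAX̄ = 1700693.22 cm³, ΣAȲ = 649533.93 cm³.
X̄ = 1700693.22/16485.84 = 103.16 cm; Ȳ = 649533.93/16485.84 = 39.40 cm.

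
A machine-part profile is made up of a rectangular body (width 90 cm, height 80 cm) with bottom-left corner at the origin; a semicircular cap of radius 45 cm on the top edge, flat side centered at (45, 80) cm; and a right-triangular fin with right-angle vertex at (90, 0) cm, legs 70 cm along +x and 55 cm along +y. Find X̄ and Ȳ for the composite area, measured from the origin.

rectangular body: A = 90 × 80 = 7200.00, centroid at (45.00, 40.00).
semicircular top: A = ½π·45² = 3180.86, centroid at (45.00, 99.10).
triangular fin: A = ½·70·55 = 1925.00, centroid at (113.33, 18.33).
ΣA = 12305.86 cm², ΣAX̄ = 685305.48 cm³, ΣAȲ = 638510.67 cm³.
X̄ = 685305.48/12305.86 = 55.69 cm; Ȳ = 638510.67/12305.86 = 51.89 cm.

X̄ = 55.69 cm, Ȳ = 51.89 cm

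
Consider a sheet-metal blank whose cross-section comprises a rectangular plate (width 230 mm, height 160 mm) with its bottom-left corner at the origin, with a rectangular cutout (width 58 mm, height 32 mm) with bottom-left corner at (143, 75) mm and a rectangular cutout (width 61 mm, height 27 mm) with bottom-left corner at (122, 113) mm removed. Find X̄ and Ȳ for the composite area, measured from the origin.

Part | A | x̄ᵢ | ȳᵢ | A·x̄ᵢ | A·ȳᵢ
plate | 36800.00 | 115.00 | 80.00 | 4232000.00 | 2944000.00
hole 1 | -1856.00 | 172.00 | 91.00 | -319232.00 | -168896.00
hole 2 | -1647.00 | 152.50 | 126.50 | -251167.50 | -208345.50
Σ | 33297.00 |  |  | 3661600.50 | 2566758.50
X̄ = 3661600.50 / 33297.00 = 109.97 mm
Ȳ = 2566758.50 / 33297.00 = 77.09 mm

X̄ = 109.97 mm, Ȳ = 77.09 mm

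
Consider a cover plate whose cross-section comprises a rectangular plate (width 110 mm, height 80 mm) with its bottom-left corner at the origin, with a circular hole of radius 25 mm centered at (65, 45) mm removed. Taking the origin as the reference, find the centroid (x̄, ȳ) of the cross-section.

Part | A | x̄ᵢ | ȳᵢ | A·x̄ᵢ | A·ȳᵢ
plate | 8800.00 | 55.00 | 40.00 | 484000.00 | 352000.00
hole | -1963.50 | 65.00 | 45.00 | -127627.20 | -88357.29
Σ | 6836.50 |  |  | 356372.80 | 263642.71
x̄ = 356372.80 / 6836.50 = 52.13 mm
ȳ = 263642.71 / 6836.50 = 38.56 mm

x̄ = 52.13 mm, ȳ = 38.56 mm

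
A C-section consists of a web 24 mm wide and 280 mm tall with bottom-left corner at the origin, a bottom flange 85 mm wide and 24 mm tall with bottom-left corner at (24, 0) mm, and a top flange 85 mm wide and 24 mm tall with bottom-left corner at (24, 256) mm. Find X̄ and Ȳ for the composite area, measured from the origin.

web: A = 24 × 280 = 6720.00, centroid at (12.00, 140.00).
bottom flange: A = 85 × 24 = 2040.00, centroid at (66.50, 12.00).
top flange: A = 85 × 24 = 2040.00, centroid at (66.50, 268.00).
ΣA = 10800.00 mm², ΣAX̄ = 351960.00 mm³, ΣAȲ = 1512000.00 mm³.
X̄ = 351960.00/10800.00 = 32.59 mm; Ȳ = 1512000.00/10800.00 = 140.00 mm.

X̄ = 32.59 mm, Ȳ = 140.00 mm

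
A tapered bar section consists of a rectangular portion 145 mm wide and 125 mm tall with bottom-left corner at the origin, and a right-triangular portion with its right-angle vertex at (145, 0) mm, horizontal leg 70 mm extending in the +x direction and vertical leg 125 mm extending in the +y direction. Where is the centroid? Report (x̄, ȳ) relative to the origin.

x̄ = 91.13 mm, ȳ = 58.45 mm

Part | A | x̄ᵢ | ȳᵢ | A·x̄ᵢ | A·ȳᵢ
rectangular portion | 18125.00 | 72.50 | 62.50 | 1314062.50 | 1132812.50
triangular portion | 4375.00 | 168.33 | 41.67 | 736458.33 | 182291.67
Σ | 22500.00 |  |  | 2050520.83 | 1315104.17
x̄ = 2050520.83 / 22500.00 = 91.13 mm
ȳ = 1315104.17 / 22500.00 = 58.45 mm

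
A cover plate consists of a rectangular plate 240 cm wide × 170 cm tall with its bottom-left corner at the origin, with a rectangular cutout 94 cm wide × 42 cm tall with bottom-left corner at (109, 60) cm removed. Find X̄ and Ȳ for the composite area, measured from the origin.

X̄ = 116.14 cm, Ȳ = 85.43 cm

plate: A = 240 × 170 = 40800.00, centroid at (120.00, 85.00).
hole: A = −(94 × 42) = -3948.00, centroid at (156.00, 81.00).
ΣA = 36852.00 cm², ΣAX̄ = 4280112.00 cm³, ΣAȲ = 3148212.00 cm³.
X̄ = 4280112.00/36852.00 = 116.14 cm; Ȳ = 3148212.00/36852.00 = 85.43 cm.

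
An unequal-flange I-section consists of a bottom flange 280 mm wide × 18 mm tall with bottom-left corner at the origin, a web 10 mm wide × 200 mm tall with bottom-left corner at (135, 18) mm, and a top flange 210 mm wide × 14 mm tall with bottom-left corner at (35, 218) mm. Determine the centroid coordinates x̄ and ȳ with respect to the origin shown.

x̄ = 140.00 mm, ȳ = 94.47 mm

bottom flange: A = 280 × 18 = 5040.00, centroid at (140.00, 9.00).
web: A = 10 × 200 = 2000.00, centroid at (140.00, 118.00).
top flange: A = 210 × 14 = 2940.00, centroid at (140.00, 225.00).
ΣA = 9980.00 mm², ΣAx̄ = 1397200.00 mm³, ΣAȳ = 942860.00 mm³.
x̄ = 1397200.00/9980.00 = 140.00 mm; ȳ = 942860.00/9980.00 = 94.47 mm.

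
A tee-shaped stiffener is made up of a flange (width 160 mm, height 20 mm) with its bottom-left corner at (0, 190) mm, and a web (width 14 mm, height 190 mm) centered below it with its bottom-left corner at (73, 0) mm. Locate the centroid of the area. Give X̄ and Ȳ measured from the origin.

Part | A | x̄ᵢ | ȳᵢ | A·x̄ᵢ | A·ȳᵢ
web | 2660.00 | 80.00 | 95.00 | 212800.00 | 252700.00
flange | 3200.00 | 80.00 | 200.00 | 256000.00 | 640000.00
Σ | 5860.00 |  |  | 468800.00 | 892700.00
X̄ = 468800.00 / 5860.00 = 80.00 mm
Ȳ = 892700.00 / 5860.00 = 152.34 mm

X̄ = 80.00 mm, Ȳ = 152.34 mm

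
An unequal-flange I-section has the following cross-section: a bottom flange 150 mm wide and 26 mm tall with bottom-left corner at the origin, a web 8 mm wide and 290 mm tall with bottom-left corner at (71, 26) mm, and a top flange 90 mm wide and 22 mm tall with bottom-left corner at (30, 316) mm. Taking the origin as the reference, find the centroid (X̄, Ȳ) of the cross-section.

bottom flange: A = 150 × 26 = 3900.00, centroid at (75.00, 13.00).
web: A = 8 × 290 = 2320.00, centroid at (75.00, 171.00).
top flange: A = 90 × 22 = 1980.00, centroid at (75.00, 327.00).
ΣA = 8200.00 mm², ΣAX̄ = 615000.00 mm³, ΣAȲ = 1094880.00 mm³.
X̄ = 615000.00/8200.00 = 75.00 mm; Ȳ = 1094880.00/8200.00 = 133.52 mm.

X̄ = 75.00 mm, Ȳ = 133.52 mm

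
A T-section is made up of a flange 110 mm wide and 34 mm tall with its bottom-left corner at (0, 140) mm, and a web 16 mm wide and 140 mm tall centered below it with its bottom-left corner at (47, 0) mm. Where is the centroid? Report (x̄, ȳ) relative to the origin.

Part | A | x̄ᵢ | ȳᵢ | A·x̄ᵢ | A·ȳᵢ
web | 2240.00 | 55.00 | 70.00 | 123200.00 | 156800.00
flange | 3740.00 | 55.00 | 157.00 | 205700.00 | 587180.00
Σ | 5980.00 |  |  | 328900.00 | 743980.00
x̄ = 328900.00 / 5980.00 = 55.00 mm
ȳ = 743980.00 / 5980.00 = 124.41 mm

x̄ = 55.00 mm, ȳ = 124.41 mm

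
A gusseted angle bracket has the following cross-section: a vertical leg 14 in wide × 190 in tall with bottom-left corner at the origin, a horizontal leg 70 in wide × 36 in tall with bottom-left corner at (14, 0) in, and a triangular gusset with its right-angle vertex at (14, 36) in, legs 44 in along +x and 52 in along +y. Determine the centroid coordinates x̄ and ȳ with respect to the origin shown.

x̄ = 27.66 in, ȳ = 56.78 in

vertical leg: A = 14 × 190 = 2660.00, centroid at (7.00, 95.00).
horizontal leg: A = 70 × 36 = 2520.00, centroid at (49.00, 18.00).
gusset: A = ½·44·52 = 1144.00, centroid at (28.67, 53.33).
ΣA = 6324.00 in²
ΣAx̄ = (2660.00)(7.00) + (2520.00)(49.00) + (1144.00)(28.67) = 174894.67 in³
ΣAȳ = (2660.00)(95.00) + (2520.00)(18.00) + (1144.00)(53.33) = 359073.33 in³
x̄ = 174894.67 / 6324.00 = 27.66 in
ȳ = 359073.33 / 6324.00 = 56.78 in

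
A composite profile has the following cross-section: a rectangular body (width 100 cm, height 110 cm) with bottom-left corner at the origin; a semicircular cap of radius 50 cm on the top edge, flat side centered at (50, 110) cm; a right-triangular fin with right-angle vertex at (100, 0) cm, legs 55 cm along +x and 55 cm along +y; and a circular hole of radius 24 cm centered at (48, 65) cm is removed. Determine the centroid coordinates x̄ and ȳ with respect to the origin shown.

rectangular body: A = 100 × 110 = 11000.00, centroid at (50.00, 55.00).
semicircular top: A = ½π·50² = 3926.99, centroid at (50.00, 131.22).
triangular fin: A = ½·55·55 = 1512.50, centroid at (118.33, 18.33).
hole: A = −π·24² = -1809.56, centroid at (48.00, 65.00).
ΣA = 14629.93 cm², ΣAx̄ = 838469.95 cm³, ΣAȳ = 1030410.26 cm³.
x̄ = 838469.95/14629.93 = 57.31 cm; ȳ = 1030410.26/14629.93 = 70.43 cm.

x̄ = 57.31 cm, ȳ = 70.43 cm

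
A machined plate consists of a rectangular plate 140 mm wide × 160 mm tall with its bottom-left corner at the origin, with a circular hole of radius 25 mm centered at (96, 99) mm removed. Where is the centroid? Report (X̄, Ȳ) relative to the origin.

X̄ = 67.50 mm, Ȳ = 78.17 mm

plate: A = 140 × 160 = 22400.00, centroid at (70.00, 80.00).
hole: A = −π·25² = -1963.50, centroid at (96.00, 99.00).
ΣA = 20436.50 mm², ΣAX̄ = 1379504.44 mm³, ΣAȲ = 1597613.95 mm³.
X̄ = 1379504.44/20436.50 = 67.50 mm; Ȳ = 1597613.95/20436.50 = 78.17 mm.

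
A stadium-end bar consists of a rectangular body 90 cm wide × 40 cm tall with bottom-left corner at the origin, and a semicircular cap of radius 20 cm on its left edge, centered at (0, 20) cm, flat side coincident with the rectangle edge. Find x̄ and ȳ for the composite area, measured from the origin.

Part | A | x̄ᵢ | ȳᵢ | A·x̄ᵢ | A·ȳᵢ
rectangular body | 3600.00 | 45.00 | 20.00 | 162000.00 | 72000.00
semicircular end | 628.32 | -8.49 | 20.00 | -5333.33 | 12566.37
Σ | 4228.32 |  |  | 156666.67 | 84566.37
x̄ = 156666.67 / 4228.32 = 37.05 cm
ȳ = 84566.37 / 4228.32 = 20.00 cm

x̄ = 37.05 cm, ȳ = 20.00 cm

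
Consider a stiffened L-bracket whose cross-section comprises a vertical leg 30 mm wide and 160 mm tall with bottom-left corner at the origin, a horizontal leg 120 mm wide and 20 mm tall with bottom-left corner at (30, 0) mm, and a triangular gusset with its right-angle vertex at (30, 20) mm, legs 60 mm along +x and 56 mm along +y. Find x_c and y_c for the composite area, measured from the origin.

Part | A | x̄ᵢ | ȳᵢ | A·x̄ᵢ | A·ȳᵢ
vertical leg | 4800.00 | 15.00 | 80.00 | 72000.00 | 384000.00
horizontal leg | 2400.00 | 90.00 | 10.00 | 216000.00 | 24000.00
gusset | 1680.00 | 50.00 | 38.67 | 84000.00 | 64960.00
Σ | 8880.00 |  |  | 372000.00 | 472960.00
x_c = 372000.00 / 8880.00 = 41.89 mm
y_c = 472960.00 / 8880.00 = 53.26 mm

x_c = 41.89 mm, y_c = 53.26 mm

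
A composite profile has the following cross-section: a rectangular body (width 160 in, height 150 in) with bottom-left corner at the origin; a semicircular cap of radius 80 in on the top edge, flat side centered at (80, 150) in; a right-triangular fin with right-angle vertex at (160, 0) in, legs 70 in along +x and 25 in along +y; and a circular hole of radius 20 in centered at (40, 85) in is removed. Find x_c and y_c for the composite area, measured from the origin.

rectangular body: A = 160 × 150 = 24000.00, centroid at (80.00, 75.00).
semicircular top: A = ½π·80² = 10053.10, centroid at (80.00, 183.95).
triangular fin: A = ½·70·25 = 875.00, centroid at (183.33, 8.33).
hole: A = −π·20² = -1256.64, centroid at (40.00, 85.00).
ΣA = 33671.46 in²
ΣAx_c = (24000.00)(80.00) + (10053.10)(80.00) + (875.00)(183.33) + (-1256.64)(40.00) = 2834398.90 in³
ΣAy_c = (24000.00)(75.00) + (10053.10)(183.95) + (875.00)(8.33) + (-1256.64)(85.00) = 3549775.32 in³
x_c = 2834398.90 / 33671.46 = 84.18 in
y_c = 3549775.32 / 33671.46 = 105.42 in

x_c = 84.18 in, y_c = 105.42 in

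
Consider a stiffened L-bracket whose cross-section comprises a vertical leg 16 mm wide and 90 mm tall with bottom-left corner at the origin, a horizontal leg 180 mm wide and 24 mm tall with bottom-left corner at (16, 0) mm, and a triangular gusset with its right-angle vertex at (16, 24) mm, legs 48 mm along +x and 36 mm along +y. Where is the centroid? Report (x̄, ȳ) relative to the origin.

vertical leg: A = 16 × 90 = 1440.00, centroid at (8.00, 45.00).
horizontal leg: A = 180 × 24 = 4320.00, centroid at (106.00, 12.00).
gusset: A = ½·48·36 = 864.00, centroid at (32.00, 36.00).
ΣA = 6624.00 mm²
ΣAx̄ = (1440.00)(8.00) + (4320.00)(106.00) + (864.00)(32.00) = 497088.00 mm³
ΣAȳ = (1440.00)(45.00) + (4320.00)(12.00) + (864.00)(36.00) = 147744.00 mm³
x̄ = 497088.00 / 6624.00 = 75.04 mm
ȳ = 147744.00 / 6624.00 = 22.30 mm

x̄ = 75.04 mm, ȳ = 22.30 mm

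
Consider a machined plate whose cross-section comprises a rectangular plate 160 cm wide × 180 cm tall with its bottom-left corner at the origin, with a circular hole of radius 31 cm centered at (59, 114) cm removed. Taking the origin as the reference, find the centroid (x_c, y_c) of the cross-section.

plate: A = 160 × 180 = 28800.00, centroid at (80.00, 90.00).
hole: A = −π·31² = -3019.07, centroid at (59.00, 114.00).
ΣA = 25780.93 cm²
ΣAx_c = (28800.00)(80.00) + (-3019.07)(59.00) = 2125874.84 cm³
ΣAy_c = (28800.00)(90.00) + (-3019.07)(114.00) = 2247825.96 cm³
x_c = 2125874.84 / 25780.93 = 82.46 cm
y_c = 2247825.96 / 25780.93 = 87.19 cm

x_c = 82.46 cm, y_c = 87.19 cm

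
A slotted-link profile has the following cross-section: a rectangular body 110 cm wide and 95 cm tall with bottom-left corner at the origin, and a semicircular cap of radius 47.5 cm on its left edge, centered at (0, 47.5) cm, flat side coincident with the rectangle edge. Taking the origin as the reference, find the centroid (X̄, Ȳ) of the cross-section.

X̄ = 35.97 cm, Ȳ = 47.50 cm

rectangular body: A = 110 × 95 = 10450.00, centroid at (55.00, 47.50).
semicircular end: A = ½π·47.5² = 3544.11, centroid at (-20.16, 47.50).
ΣA = 13994.11 cm², ΣAX̄ = 503302.08 cm³, ΣAȲ = 664720.19 cm³.
X̄ = 503302.08/13994.11 = 35.97 cm; Ȳ = 664720.19/13994.11 = 47.50 cm.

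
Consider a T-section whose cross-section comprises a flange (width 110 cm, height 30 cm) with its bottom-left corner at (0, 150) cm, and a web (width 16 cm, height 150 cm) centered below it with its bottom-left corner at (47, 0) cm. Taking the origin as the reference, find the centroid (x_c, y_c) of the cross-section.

x_c = 55.00 cm, y_c = 127.11 cm

web: A = 16 × 150 = 2400.00, centroid at (55.00, 75.00).
flange: A = 110 × 30 = 3300.00, centroid at (55.00, 165.00).
ΣA = 5700.00 cm², ΣAx_c = 313500.00 cm³, ΣAy_c = 724500.00 cm³.
x_c = 313500.00/5700.00 = 55.00 cm; y_c = 724500.00/5700.00 = 127.11 cm.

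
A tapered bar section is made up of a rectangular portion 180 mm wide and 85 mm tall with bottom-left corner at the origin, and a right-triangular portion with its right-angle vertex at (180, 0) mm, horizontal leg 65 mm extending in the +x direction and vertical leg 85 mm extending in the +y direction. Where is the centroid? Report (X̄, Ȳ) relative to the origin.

rectangular portion: A = 180 × 85 = 15300.00, centroid at (90.00, 42.50).
triangular portion: A = ½·65·85 = 2762.50, centroid at (201.67, 28.33).
ΣA = 18062.50 mm²
ΣAX̄ = (15300.00)(90.00) + (2762.50)(201.67) = 1934104.17 mm³
ΣAȲ = (15300.00)(42.50) + (2762.50)(28.33) = 728520.83 mm³
X̄ = 1934104.17 / 18062.50 = 107.08 mm
Ȳ = 728520.83 / 18062.50 = 40.33 mm

X̄ = 107.08 mm, Ȳ = 40.33 mm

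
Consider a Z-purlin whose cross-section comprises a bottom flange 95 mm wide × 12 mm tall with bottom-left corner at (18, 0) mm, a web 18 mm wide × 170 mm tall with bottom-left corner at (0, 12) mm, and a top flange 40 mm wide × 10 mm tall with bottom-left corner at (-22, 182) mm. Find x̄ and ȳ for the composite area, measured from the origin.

Part | A | x̄ᵢ | ȳᵢ | A·x̄ᵢ | A·ȳᵢ
bottom flange | 1140.00 | 65.50 | 6.00 | 74670.00 | 6840.00
web | 3060.00 | 9.00 | 97.00 | 27540.00 | 296820.00
top flange | 400.00 | -2.00 | 187.00 | -800.00 | 74800.00
Σ | 4600.00 |  |  | 101410.00 | 378460.00
x̄ = 101410.00 / 4600.00 = 22.05 mm
ȳ = 378460.00 / 4600.00 = 82.27 mm

x̄ = 22.05 mm, ȳ = 82.27 mm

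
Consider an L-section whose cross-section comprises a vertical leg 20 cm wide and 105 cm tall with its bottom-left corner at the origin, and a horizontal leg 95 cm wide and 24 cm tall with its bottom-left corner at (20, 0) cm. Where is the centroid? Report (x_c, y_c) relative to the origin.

Part | A | x̄ᵢ | ȳᵢ | A·x̄ᵢ | A·ȳᵢ
vertical leg | 2100.00 | 10.00 | 52.50 | 21000.00 | 110250.00
horizontal leg | 2280.00 | 67.50 | 12.00 | 153900.00 | 27360.00
Σ | 4380.00 |  |  | 174900.00 | 137610.00
x_c = 174900.00 / 4380.00 = 39.93 cm
y_c = 137610.00 / 4380.00 = 31.42 cm

x_c = 39.93 cm, y_c = 31.42 cm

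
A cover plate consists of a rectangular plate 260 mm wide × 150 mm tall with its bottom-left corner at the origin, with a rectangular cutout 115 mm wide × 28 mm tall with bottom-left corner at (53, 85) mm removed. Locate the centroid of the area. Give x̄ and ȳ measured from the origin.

plate: A = 260 × 150 = 39000.00, centroid at (130.00, 75.00).
hole: A = −(115 × 28) = -3220.00, centroid at (110.50, 99.00).
ΣA = 35780.00 mm², ΣAx̄ = 4714190.00 mm³, ΣAȳ = 2606220.00 mm³.
x̄ = 4714190.00/35780.00 = 131.75 mm; ȳ = 2606220.00/35780.00 = 72.84 mm.

x̄ = 131.75 mm, ȳ = 72.84 mm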